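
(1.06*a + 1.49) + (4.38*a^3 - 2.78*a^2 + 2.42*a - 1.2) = 4.38*a^3 - 2.78*a^2 + 3.48*a + 0.29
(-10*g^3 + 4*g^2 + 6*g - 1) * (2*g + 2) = -20*g^4 - 12*g^3 + 20*g^2 + 10*g - 2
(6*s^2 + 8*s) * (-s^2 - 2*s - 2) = -6*s^4 - 20*s^3 - 28*s^2 - 16*s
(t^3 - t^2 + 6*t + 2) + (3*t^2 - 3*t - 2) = t^3 + 2*t^2 + 3*t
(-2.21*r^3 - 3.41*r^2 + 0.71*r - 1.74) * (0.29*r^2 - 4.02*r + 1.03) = -0.6409*r^5 + 7.8953*r^4 + 11.6378*r^3 - 6.8711*r^2 + 7.7261*r - 1.7922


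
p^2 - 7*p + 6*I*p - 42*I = (p - 7)*(p + 6*I)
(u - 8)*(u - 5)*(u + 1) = u^3 - 12*u^2 + 27*u + 40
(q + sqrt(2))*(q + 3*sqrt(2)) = q^2 + 4*sqrt(2)*q + 6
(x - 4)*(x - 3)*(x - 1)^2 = x^4 - 9*x^3 + 27*x^2 - 31*x + 12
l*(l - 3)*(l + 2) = l^3 - l^2 - 6*l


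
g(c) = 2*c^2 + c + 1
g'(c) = 4*c + 1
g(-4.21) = 32.24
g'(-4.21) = -15.84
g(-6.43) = 77.26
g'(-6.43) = -24.72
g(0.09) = 1.11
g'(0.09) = 1.36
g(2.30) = 13.88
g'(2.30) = 10.20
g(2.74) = 18.76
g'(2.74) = 11.96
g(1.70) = 8.48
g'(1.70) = 7.80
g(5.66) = 70.73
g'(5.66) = 23.64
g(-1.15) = 2.50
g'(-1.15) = -3.60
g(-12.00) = 277.00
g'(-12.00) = -47.00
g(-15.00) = 436.00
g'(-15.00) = -59.00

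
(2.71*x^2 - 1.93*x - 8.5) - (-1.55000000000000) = 2.71*x^2 - 1.93*x - 6.95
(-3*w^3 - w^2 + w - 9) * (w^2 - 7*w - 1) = -3*w^5 + 20*w^4 + 11*w^3 - 15*w^2 + 62*w + 9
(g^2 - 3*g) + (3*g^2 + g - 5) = 4*g^2 - 2*g - 5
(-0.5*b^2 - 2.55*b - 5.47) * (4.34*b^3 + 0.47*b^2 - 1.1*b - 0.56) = -2.17*b^5 - 11.302*b^4 - 24.3883*b^3 + 0.5141*b^2 + 7.445*b + 3.0632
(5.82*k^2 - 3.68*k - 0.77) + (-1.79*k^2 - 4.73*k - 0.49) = 4.03*k^2 - 8.41*k - 1.26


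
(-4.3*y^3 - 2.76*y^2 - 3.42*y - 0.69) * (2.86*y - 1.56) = -12.298*y^4 - 1.1856*y^3 - 5.4756*y^2 + 3.3618*y + 1.0764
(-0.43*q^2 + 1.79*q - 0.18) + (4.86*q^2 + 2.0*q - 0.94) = 4.43*q^2 + 3.79*q - 1.12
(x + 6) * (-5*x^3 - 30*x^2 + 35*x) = -5*x^4 - 60*x^3 - 145*x^2 + 210*x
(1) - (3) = -2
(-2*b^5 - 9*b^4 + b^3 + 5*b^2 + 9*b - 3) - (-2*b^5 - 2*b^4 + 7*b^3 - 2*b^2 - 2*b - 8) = -7*b^4 - 6*b^3 + 7*b^2 + 11*b + 5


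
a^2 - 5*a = a*(a - 5)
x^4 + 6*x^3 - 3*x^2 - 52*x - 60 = (x - 3)*(x + 2)^2*(x + 5)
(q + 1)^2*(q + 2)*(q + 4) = q^4 + 8*q^3 + 21*q^2 + 22*q + 8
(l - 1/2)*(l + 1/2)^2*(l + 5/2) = l^4 + 3*l^3 + l^2 - 3*l/4 - 5/16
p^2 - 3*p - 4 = (p - 4)*(p + 1)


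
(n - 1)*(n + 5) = n^2 + 4*n - 5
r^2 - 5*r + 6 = (r - 3)*(r - 2)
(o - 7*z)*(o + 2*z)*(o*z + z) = o^3*z - 5*o^2*z^2 + o^2*z - 14*o*z^3 - 5*o*z^2 - 14*z^3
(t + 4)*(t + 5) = t^2 + 9*t + 20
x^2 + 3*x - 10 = (x - 2)*(x + 5)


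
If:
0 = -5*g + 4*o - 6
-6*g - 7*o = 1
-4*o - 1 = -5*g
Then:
No Solution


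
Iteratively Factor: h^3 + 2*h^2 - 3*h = (h + 3)*(h^2 - h) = h*(h + 3)*(h - 1)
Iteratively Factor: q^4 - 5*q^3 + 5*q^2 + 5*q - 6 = (q - 1)*(q^3 - 4*q^2 + q + 6) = (q - 2)*(q - 1)*(q^2 - 2*q - 3) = (q - 3)*(q - 2)*(q - 1)*(q + 1)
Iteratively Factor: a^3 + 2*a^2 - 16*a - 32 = (a - 4)*(a^2 + 6*a + 8) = (a - 4)*(a + 2)*(a + 4)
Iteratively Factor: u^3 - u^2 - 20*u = (u - 5)*(u^2 + 4*u) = (u - 5)*(u + 4)*(u)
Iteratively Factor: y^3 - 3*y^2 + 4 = (y - 2)*(y^2 - y - 2) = (y - 2)^2*(y + 1)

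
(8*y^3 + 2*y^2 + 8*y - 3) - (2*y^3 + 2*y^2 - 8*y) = 6*y^3 + 16*y - 3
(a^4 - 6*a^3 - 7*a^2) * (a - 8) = a^5 - 14*a^4 + 41*a^3 + 56*a^2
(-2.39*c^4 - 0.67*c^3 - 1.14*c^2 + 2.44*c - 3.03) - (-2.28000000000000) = -2.39*c^4 - 0.67*c^3 - 1.14*c^2 + 2.44*c - 0.75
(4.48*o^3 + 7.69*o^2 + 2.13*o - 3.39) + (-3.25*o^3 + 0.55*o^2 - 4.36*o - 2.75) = 1.23*o^3 + 8.24*o^2 - 2.23*o - 6.14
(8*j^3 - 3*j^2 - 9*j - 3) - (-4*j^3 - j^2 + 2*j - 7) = 12*j^3 - 2*j^2 - 11*j + 4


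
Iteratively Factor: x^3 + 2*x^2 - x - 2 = (x + 1)*(x^2 + x - 2) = (x - 1)*(x + 1)*(x + 2)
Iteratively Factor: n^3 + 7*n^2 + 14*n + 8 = (n + 4)*(n^2 + 3*n + 2) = (n + 2)*(n + 4)*(n + 1)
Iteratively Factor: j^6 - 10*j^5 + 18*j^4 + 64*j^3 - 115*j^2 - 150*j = (j + 1)*(j^5 - 11*j^4 + 29*j^3 + 35*j^2 - 150*j) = (j - 5)*(j + 1)*(j^4 - 6*j^3 - j^2 + 30*j) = (j - 5)^2*(j + 1)*(j^3 - j^2 - 6*j) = (j - 5)^2*(j + 1)*(j + 2)*(j^2 - 3*j) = (j - 5)^2*(j - 3)*(j + 1)*(j + 2)*(j)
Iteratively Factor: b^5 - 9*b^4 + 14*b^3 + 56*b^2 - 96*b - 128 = (b + 1)*(b^4 - 10*b^3 + 24*b^2 + 32*b - 128) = (b + 1)*(b + 2)*(b^3 - 12*b^2 + 48*b - 64) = (b - 4)*(b + 1)*(b + 2)*(b^2 - 8*b + 16) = (b - 4)^2*(b + 1)*(b + 2)*(b - 4)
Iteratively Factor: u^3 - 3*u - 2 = (u + 1)*(u^2 - u - 2) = (u + 1)^2*(u - 2)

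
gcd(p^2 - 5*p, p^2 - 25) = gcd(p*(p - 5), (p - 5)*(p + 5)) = p - 5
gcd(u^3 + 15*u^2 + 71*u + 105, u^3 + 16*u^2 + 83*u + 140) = u^2 + 12*u + 35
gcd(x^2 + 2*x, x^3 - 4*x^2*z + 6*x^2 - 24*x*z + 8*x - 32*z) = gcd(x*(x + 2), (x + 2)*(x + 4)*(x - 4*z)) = x + 2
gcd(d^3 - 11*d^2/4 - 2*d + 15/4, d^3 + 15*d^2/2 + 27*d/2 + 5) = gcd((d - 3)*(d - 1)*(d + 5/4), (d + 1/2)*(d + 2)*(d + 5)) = 1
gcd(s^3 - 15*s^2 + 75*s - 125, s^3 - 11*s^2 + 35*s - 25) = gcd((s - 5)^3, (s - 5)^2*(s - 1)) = s^2 - 10*s + 25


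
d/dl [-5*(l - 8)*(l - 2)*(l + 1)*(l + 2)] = -20*l^3 + 105*l^2 + 120*l - 140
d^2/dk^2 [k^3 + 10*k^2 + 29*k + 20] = 6*k + 20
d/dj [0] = 0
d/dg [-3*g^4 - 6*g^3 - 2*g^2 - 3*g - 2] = -12*g^3 - 18*g^2 - 4*g - 3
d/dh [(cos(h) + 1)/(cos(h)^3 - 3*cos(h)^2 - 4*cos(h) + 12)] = 2*(cos(h)^3 - 3*cos(h) - 8)*sin(h)/((cos(h) - 3)^2*(cos(h) - 2)^2*(cos(h) + 2)^2)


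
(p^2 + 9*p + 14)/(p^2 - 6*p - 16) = (p + 7)/(p - 8)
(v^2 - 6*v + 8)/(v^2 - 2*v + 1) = (v^2 - 6*v + 8)/(v^2 - 2*v + 1)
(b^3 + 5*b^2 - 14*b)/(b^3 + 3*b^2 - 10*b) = (b + 7)/(b + 5)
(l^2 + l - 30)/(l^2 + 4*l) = (l^2 + l - 30)/(l*(l + 4))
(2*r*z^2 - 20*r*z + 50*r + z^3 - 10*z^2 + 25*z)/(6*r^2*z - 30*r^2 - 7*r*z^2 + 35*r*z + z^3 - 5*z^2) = (2*r*z - 10*r + z^2 - 5*z)/(6*r^2 - 7*r*z + z^2)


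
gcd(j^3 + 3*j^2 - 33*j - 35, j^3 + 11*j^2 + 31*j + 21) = j^2 + 8*j + 7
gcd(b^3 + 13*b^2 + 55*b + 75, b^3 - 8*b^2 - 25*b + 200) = b + 5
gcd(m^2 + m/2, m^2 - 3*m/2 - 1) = m + 1/2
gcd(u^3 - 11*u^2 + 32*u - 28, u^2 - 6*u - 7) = u - 7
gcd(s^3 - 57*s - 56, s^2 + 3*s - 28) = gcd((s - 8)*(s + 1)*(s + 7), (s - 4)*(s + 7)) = s + 7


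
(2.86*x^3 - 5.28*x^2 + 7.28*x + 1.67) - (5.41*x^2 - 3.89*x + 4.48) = 2.86*x^3 - 10.69*x^2 + 11.17*x - 2.81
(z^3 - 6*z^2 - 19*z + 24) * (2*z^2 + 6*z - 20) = 2*z^5 - 6*z^4 - 94*z^3 + 54*z^2 + 524*z - 480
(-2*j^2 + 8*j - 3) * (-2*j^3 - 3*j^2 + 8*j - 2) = 4*j^5 - 10*j^4 - 34*j^3 + 77*j^2 - 40*j + 6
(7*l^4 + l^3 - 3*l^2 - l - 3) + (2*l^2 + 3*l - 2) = 7*l^4 + l^3 - l^2 + 2*l - 5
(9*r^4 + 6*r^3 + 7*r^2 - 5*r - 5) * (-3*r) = -27*r^5 - 18*r^4 - 21*r^3 + 15*r^2 + 15*r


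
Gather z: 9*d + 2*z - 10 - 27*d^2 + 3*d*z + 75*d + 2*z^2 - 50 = -27*d^2 + 84*d + 2*z^2 + z*(3*d + 2) - 60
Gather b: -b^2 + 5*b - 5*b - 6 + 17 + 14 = 25 - b^2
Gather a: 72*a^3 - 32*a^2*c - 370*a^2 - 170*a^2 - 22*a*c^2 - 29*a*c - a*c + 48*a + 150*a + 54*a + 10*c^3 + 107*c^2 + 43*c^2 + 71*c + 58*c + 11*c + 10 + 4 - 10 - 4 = 72*a^3 + a^2*(-32*c - 540) + a*(-22*c^2 - 30*c + 252) + 10*c^3 + 150*c^2 + 140*c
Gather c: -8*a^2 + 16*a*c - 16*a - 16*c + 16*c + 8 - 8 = -8*a^2 + 16*a*c - 16*a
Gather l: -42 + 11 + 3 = -28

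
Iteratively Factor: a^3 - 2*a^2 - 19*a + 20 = (a - 5)*(a^2 + 3*a - 4) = (a - 5)*(a - 1)*(a + 4)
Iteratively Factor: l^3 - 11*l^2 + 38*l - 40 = (l - 5)*(l^2 - 6*l + 8) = (l - 5)*(l - 2)*(l - 4)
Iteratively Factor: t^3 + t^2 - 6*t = (t + 3)*(t^2 - 2*t) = (t - 2)*(t + 3)*(t)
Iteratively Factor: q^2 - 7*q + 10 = (q - 5)*(q - 2)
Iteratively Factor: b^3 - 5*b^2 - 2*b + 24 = (b + 2)*(b^2 - 7*b + 12) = (b - 3)*(b + 2)*(b - 4)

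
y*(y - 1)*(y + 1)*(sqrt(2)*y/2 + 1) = sqrt(2)*y^4/2 + y^3 - sqrt(2)*y^2/2 - y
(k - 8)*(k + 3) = k^2 - 5*k - 24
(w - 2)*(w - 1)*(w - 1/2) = w^3 - 7*w^2/2 + 7*w/2 - 1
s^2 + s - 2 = (s - 1)*(s + 2)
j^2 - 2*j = j*(j - 2)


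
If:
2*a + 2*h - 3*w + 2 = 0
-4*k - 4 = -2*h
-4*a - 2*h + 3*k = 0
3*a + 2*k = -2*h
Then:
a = -20/21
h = 34/21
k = -4/21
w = 10/9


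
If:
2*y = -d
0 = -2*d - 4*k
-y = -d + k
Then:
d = 0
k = 0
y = 0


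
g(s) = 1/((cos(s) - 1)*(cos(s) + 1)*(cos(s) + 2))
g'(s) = sin(s)/((cos(s) - 1)*(cos(s) + 1)*(cos(s) + 2)^2) + sin(s)/((cos(s) - 1)*(cos(s) + 1)^2*(cos(s) + 2)) + sin(s)/((cos(s) - 1)^2*(cos(s) + 1)*(cos(s) + 2)) = (-3 + 4*cos(s)/sin(s)^2 + 2/sin(s)^2)/((cos(s) + 2)^2*sin(s))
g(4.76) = -0.49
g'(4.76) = 0.19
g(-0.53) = -1.37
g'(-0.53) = -4.42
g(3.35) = -22.87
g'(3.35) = 220.87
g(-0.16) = -13.19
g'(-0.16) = -162.75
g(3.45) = -10.36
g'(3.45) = 68.07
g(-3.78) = -2.35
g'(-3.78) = -7.51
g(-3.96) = -1.43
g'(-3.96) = -3.46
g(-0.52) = -1.41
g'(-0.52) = -4.69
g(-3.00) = -49.72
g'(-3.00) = 704.49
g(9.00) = -5.41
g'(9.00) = -25.96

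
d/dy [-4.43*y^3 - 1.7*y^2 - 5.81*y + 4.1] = -13.29*y^2 - 3.4*y - 5.81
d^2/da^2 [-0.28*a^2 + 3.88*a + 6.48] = -0.560000000000000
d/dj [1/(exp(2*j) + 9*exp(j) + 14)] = (-2*exp(j) - 9)*exp(j)/(exp(2*j) + 9*exp(j) + 14)^2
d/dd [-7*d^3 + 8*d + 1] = 8 - 21*d^2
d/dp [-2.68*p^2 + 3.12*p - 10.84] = 3.12 - 5.36*p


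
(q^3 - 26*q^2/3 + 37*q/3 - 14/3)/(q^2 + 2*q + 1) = (3*q^3 - 26*q^2 + 37*q - 14)/(3*(q^2 + 2*q + 1))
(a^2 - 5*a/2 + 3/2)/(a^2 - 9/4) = 2*(a - 1)/(2*a + 3)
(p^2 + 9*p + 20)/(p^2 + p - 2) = (p^2 + 9*p + 20)/(p^2 + p - 2)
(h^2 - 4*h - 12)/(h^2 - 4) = (h - 6)/(h - 2)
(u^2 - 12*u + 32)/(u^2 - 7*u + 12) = (u - 8)/(u - 3)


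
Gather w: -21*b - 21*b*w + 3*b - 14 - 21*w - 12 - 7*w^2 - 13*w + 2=-18*b - 7*w^2 + w*(-21*b - 34) - 24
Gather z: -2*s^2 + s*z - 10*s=-2*s^2 + s*z - 10*s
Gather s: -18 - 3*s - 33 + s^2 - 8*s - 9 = s^2 - 11*s - 60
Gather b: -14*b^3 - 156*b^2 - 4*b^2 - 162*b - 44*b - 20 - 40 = -14*b^3 - 160*b^2 - 206*b - 60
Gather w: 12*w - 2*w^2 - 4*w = -2*w^2 + 8*w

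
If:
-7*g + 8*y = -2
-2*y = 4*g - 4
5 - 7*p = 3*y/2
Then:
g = 18/23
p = 100/161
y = 10/23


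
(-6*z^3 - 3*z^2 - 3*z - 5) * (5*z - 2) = -30*z^4 - 3*z^3 - 9*z^2 - 19*z + 10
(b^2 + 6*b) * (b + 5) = b^3 + 11*b^2 + 30*b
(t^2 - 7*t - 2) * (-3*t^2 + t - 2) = -3*t^4 + 22*t^3 - 3*t^2 + 12*t + 4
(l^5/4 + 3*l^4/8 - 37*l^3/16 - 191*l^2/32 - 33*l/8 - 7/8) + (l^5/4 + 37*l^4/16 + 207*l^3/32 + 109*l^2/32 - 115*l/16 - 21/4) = l^5/2 + 43*l^4/16 + 133*l^3/32 - 41*l^2/16 - 181*l/16 - 49/8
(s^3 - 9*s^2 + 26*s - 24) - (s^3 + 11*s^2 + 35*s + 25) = -20*s^2 - 9*s - 49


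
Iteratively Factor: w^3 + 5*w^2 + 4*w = (w + 4)*(w^2 + w) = (w + 1)*(w + 4)*(w)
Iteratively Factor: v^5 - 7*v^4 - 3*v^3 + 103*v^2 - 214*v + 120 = (v - 1)*(v^4 - 6*v^3 - 9*v^2 + 94*v - 120) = (v - 1)*(v + 4)*(v^3 - 10*v^2 + 31*v - 30) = (v - 5)*(v - 1)*(v + 4)*(v^2 - 5*v + 6) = (v - 5)*(v - 2)*(v - 1)*(v + 4)*(v - 3)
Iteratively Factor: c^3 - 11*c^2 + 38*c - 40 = (c - 4)*(c^2 - 7*c + 10) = (c - 5)*(c - 4)*(c - 2)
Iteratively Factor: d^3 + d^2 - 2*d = (d)*(d^2 + d - 2) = d*(d - 1)*(d + 2)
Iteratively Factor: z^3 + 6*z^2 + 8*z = (z)*(z^2 + 6*z + 8) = z*(z + 2)*(z + 4)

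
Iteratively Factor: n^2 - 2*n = (n)*(n - 2)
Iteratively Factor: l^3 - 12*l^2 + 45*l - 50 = (l - 5)*(l^2 - 7*l + 10) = (l - 5)*(l - 2)*(l - 5)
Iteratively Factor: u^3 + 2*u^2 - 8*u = (u + 4)*(u^2 - 2*u) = u*(u + 4)*(u - 2)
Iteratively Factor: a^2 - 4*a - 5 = (a - 5)*(a + 1)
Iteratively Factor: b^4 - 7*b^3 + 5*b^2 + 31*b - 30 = (b + 2)*(b^3 - 9*b^2 + 23*b - 15) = (b - 5)*(b + 2)*(b^2 - 4*b + 3) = (b - 5)*(b - 3)*(b + 2)*(b - 1)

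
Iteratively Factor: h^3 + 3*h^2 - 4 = (h - 1)*(h^2 + 4*h + 4) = (h - 1)*(h + 2)*(h + 2)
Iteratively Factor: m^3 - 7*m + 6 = (m - 2)*(m^2 + 2*m - 3) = (m - 2)*(m - 1)*(m + 3)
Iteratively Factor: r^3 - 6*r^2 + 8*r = (r - 4)*(r^2 - 2*r) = r*(r - 4)*(r - 2)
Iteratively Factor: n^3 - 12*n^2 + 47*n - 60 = (n - 5)*(n^2 - 7*n + 12) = (n - 5)*(n - 4)*(n - 3)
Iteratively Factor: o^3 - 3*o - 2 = (o + 1)*(o^2 - o - 2) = (o - 2)*(o + 1)*(o + 1)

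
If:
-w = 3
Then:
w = -3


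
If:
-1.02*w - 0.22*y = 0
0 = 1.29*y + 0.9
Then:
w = 0.15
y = -0.70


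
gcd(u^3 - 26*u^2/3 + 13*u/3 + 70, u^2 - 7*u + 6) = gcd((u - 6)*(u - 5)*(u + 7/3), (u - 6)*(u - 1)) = u - 6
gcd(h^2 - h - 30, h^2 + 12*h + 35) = h + 5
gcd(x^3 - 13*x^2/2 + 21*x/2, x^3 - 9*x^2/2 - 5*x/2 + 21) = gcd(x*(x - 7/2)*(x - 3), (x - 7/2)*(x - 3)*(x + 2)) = x^2 - 13*x/2 + 21/2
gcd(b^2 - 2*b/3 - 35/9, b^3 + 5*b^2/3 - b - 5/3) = b + 5/3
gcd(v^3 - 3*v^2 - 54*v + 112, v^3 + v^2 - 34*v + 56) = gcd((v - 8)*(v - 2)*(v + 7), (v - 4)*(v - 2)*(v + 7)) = v^2 + 5*v - 14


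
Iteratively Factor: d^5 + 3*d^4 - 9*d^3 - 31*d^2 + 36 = (d - 3)*(d^4 + 6*d^3 + 9*d^2 - 4*d - 12) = (d - 3)*(d - 1)*(d^3 + 7*d^2 + 16*d + 12) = (d - 3)*(d - 1)*(d + 2)*(d^2 + 5*d + 6) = (d - 3)*(d - 1)*(d + 2)^2*(d + 3)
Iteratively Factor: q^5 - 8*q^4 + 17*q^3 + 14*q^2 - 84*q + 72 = (q - 2)*(q^4 - 6*q^3 + 5*q^2 + 24*q - 36) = (q - 2)*(q + 2)*(q^3 - 8*q^2 + 21*q - 18) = (q - 3)*(q - 2)*(q + 2)*(q^2 - 5*q + 6) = (q - 3)*(q - 2)^2*(q + 2)*(q - 3)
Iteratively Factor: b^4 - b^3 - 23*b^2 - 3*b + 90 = (b - 2)*(b^3 + b^2 - 21*b - 45) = (b - 2)*(b + 3)*(b^2 - 2*b - 15) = (b - 2)*(b + 3)^2*(b - 5)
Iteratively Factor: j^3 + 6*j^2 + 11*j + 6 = (j + 3)*(j^2 + 3*j + 2) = (j + 1)*(j + 3)*(j + 2)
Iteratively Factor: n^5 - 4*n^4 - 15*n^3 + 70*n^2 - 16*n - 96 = (n - 3)*(n^4 - n^3 - 18*n^2 + 16*n + 32) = (n - 3)*(n + 4)*(n^3 - 5*n^2 + 2*n + 8) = (n - 4)*(n - 3)*(n + 4)*(n^2 - n - 2) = (n - 4)*(n - 3)*(n - 2)*(n + 4)*(n + 1)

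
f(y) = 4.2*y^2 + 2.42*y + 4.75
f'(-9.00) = -73.18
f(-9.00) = 323.17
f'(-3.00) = -22.78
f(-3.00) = 35.29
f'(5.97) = 52.57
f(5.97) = 168.89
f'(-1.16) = -7.32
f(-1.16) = 7.59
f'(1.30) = 13.34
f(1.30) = 14.99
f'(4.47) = 39.97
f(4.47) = 99.49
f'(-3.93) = -30.59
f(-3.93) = 60.11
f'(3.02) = 27.79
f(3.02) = 50.36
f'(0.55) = 7.04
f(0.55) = 7.35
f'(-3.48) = -26.81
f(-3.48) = 47.19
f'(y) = 8.4*y + 2.42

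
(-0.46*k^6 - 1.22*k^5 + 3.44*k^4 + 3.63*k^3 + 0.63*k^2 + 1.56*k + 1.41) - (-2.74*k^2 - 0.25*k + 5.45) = -0.46*k^6 - 1.22*k^5 + 3.44*k^4 + 3.63*k^3 + 3.37*k^2 + 1.81*k - 4.04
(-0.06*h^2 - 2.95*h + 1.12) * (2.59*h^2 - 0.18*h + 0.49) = -0.1554*h^4 - 7.6297*h^3 + 3.4024*h^2 - 1.6471*h + 0.5488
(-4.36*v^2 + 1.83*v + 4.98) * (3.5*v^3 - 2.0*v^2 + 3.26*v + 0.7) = -15.26*v^5 + 15.125*v^4 - 0.4436*v^3 - 7.0462*v^2 + 17.5158*v + 3.486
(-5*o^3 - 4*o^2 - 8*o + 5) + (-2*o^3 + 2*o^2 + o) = -7*o^3 - 2*o^2 - 7*o + 5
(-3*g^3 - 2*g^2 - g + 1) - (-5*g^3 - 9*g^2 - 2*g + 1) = 2*g^3 + 7*g^2 + g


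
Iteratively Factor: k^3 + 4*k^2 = (k)*(k^2 + 4*k) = k*(k + 4)*(k)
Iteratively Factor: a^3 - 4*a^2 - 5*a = (a - 5)*(a^2 + a) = (a - 5)*(a + 1)*(a)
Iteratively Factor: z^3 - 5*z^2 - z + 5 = (z - 5)*(z^2 - 1) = (z - 5)*(z + 1)*(z - 1)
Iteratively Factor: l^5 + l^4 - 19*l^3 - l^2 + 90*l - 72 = (l - 2)*(l^4 + 3*l^3 - 13*l^2 - 27*l + 36) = (l - 2)*(l + 4)*(l^3 - l^2 - 9*l + 9) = (l - 2)*(l + 3)*(l + 4)*(l^2 - 4*l + 3) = (l - 3)*(l - 2)*(l + 3)*(l + 4)*(l - 1)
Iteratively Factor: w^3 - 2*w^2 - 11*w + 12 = (w - 4)*(w^2 + 2*w - 3) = (w - 4)*(w + 3)*(w - 1)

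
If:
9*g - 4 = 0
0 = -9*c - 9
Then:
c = -1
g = 4/9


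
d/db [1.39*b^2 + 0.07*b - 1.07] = 2.78*b + 0.07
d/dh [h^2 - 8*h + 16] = 2*h - 8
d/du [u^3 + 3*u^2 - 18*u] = 3*u^2 + 6*u - 18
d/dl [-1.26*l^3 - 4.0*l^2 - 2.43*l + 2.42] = -3.78*l^2 - 8.0*l - 2.43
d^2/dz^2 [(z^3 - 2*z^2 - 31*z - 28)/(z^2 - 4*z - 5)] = -36/(z^3 - 15*z^2 + 75*z - 125)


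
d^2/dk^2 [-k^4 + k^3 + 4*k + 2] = 6*k*(1 - 2*k)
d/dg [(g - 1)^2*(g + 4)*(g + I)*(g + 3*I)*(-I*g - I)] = -6*I*g^5 + g^4*(20 - 15*I) + g^3*(48 + 32*I) + g^2*(-60 + 36*I) + g*(-24 - 38*I) + 16 - 9*I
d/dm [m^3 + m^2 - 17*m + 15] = 3*m^2 + 2*m - 17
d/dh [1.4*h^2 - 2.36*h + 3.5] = 2.8*h - 2.36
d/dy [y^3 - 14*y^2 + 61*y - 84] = 3*y^2 - 28*y + 61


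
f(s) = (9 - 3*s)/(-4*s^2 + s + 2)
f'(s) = (9 - 3*s)*(8*s - 1)/(-4*s^2 + s + 2)^2 - 3/(-4*s^2 + s + 2)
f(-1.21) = -2.49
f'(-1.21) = -4.66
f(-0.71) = -15.32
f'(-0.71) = -136.77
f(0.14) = 4.16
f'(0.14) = -1.21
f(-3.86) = -0.33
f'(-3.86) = -0.12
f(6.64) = 0.07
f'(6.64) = -0.00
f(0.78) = 19.23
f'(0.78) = 282.18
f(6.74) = 0.06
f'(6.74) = -0.00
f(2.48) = -0.08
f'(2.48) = 0.22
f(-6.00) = -0.18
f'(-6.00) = -0.04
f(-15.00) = -0.06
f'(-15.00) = 0.00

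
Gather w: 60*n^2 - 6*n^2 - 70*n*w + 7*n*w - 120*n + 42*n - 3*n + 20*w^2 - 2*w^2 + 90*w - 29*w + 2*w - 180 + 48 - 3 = 54*n^2 - 81*n + 18*w^2 + w*(63 - 63*n) - 135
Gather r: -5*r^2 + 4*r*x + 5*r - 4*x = -5*r^2 + r*(4*x + 5) - 4*x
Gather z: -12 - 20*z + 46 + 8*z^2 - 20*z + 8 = 8*z^2 - 40*z + 42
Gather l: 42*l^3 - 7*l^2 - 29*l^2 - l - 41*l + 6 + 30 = 42*l^3 - 36*l^2 - 42*l + 36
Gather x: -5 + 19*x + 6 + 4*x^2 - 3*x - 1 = 4*x^2 + 16*x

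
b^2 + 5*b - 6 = (b - 1)*(b + 6)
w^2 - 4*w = w*(w - 4)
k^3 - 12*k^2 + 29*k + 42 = (k - 7)*(k - 6)*(k + 1)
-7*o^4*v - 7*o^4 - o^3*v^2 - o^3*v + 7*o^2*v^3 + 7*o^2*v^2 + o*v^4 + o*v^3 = (-o + v)*(o + v)*(7*o + v)*(o*v + o)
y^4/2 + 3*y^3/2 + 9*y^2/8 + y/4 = y*(y/2 + 1)*(y + 1/2)^2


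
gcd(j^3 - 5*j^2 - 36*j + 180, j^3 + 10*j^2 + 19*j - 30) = j + 6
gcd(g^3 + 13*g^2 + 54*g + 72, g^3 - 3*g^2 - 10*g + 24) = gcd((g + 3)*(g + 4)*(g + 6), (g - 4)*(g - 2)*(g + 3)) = g + 3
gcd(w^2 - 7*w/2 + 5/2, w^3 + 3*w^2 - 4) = w - 1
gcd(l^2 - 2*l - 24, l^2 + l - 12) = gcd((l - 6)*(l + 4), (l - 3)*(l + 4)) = l + 4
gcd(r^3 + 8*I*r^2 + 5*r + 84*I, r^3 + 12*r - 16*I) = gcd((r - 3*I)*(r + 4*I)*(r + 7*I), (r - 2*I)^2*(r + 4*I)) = r + 4*I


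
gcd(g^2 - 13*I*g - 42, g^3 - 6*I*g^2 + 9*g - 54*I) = g - 6*I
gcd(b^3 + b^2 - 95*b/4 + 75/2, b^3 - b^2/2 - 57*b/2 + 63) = b + 6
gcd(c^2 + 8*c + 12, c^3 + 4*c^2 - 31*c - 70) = c + 2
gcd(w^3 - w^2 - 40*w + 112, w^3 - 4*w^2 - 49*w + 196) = w^2 + 3*w - 28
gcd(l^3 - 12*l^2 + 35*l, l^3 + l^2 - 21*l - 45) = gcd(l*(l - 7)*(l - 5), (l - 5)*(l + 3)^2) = l - 5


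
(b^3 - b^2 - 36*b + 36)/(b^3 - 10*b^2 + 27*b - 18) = (b + 6)/(b - 3)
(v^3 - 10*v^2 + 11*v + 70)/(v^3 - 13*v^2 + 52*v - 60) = (v^2 - 5*v - 14)/(v^2 - 8*v + 12)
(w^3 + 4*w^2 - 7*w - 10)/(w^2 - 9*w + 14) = (w^2 + 6*w + 5)/(w - 7)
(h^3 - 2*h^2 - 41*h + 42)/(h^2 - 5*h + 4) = (h^2 - h - 42)/(h - 4)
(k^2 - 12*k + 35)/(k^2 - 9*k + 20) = (k - 7)/(k - 4)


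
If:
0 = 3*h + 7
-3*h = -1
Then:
No Solution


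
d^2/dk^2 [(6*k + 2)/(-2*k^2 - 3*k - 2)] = 4*(-(3*k + 1)*(4*k + 3)^2 + (18*k + 11)*(2*k^2 + 3*k + 2))/(2*k^2 + 3*k + 2)^3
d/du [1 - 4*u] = -4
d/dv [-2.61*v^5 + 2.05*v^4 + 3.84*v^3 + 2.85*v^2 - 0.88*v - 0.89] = -13.05*v^4 + 8.2*v^3 + 11.52*v^2 + 5.7*v - 0.88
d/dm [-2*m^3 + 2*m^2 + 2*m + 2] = -6*m^2 + 4*m + 2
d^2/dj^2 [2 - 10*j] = 0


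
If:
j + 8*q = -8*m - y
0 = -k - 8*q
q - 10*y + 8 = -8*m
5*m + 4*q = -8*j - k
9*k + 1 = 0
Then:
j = 3637/47088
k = -1/9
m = -331/2943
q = 1/72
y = 33499/47088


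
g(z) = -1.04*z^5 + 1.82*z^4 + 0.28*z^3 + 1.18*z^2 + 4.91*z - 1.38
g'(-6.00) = -8290.69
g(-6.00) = 10396.92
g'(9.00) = -28715.89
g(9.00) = -49127.43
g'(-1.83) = -99.53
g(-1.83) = 33.63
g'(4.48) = -1407.74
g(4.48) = -1074.21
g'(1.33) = 10.39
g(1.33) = 9.26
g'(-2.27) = -219.35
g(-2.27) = 101.29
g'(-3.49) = -1074.00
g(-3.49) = 792.43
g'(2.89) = -168.27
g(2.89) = -53.28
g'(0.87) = 9.41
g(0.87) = 4.49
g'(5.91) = -4792.88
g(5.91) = -5151.44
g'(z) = -5.2*z^4 + 7.28*z^3 + 0.84*z^2 + 2.36*z + 4.91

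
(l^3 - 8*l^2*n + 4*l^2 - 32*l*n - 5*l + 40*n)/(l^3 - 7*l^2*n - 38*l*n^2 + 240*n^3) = (l^2 + 4*l - 5)/(l^2 + l*n - 30*n^2)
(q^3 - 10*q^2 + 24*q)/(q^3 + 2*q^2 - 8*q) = (q^2 - 10*q + 24)/(q^2 + 2*q - 8)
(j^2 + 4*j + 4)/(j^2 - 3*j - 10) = (j + 2)/(j - 5)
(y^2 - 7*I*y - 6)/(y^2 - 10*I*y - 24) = (y - I)/(y - 4*I)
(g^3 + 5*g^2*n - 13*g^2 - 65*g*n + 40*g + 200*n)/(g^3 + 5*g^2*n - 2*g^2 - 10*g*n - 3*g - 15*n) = (g^2 - 13*g + 40)/(g^2 - 2*g - 3)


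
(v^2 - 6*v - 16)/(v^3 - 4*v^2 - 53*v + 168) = (v + 2)/(v^2 + 4*v - 21)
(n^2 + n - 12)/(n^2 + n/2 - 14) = 2*(n - 3)/(2*n - 7)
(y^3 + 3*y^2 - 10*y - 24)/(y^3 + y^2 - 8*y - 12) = (y + 4)/(y + 2)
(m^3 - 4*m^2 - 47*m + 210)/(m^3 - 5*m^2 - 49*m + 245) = (m - 6)/(m - 7)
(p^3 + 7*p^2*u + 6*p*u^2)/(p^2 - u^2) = p*(p + 6*u)/(p - u)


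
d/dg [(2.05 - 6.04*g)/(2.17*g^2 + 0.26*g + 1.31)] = (13.1068*g^2 - 8.897*g - 8.4454)/(4.7089*g^4 + 1.1284*g^3 + 5.753*g^2 + 0.6812*g + 1.7161)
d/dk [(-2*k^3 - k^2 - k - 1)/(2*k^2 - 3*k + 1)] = (-4*k^4 + 12*k^3 - k^2 + 2*k - 4)/(4*k^4 - 12*k^3 + 13*k^2 - 6*k + 1)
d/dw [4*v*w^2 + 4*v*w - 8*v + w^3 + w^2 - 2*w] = 8*v*w + 4*v + 3*w^2 + 2*w - 2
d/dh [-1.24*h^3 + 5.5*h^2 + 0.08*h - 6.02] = -3.72*h^2 + 11.0*h + 0.08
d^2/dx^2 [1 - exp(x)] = -exp(x)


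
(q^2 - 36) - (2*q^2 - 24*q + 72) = -q^2 + 24*q - 108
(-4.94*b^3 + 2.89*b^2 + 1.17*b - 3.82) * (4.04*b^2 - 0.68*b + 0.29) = -19.9576*b^5 + 15.0348*b^4 + 1.329*b^3 - 15.3903*b^2 + 2.9369*b - 1.1078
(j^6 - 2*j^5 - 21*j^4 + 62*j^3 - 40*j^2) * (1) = j^6 - 2*j^5 - 21*j^4 + 62*j^3 - 40*j^2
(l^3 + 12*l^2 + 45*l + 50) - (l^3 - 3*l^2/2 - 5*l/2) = 27*l^2/2 + 95*l/2 + 50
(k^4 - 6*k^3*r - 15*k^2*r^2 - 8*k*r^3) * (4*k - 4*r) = 4*k^5 - 28*k^4*r - 36*k^3*r^2 + 28*k^2*r^3 + 32*k*r^4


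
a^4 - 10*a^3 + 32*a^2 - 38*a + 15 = (a - 5)*(a - 3)*(a - 1)^2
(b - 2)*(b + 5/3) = b^2 - b/3 - 10/3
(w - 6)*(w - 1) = w^2 - 7*w + 6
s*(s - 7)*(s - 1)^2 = s^4 - 9*s^3 + 15*s^2 - 7*s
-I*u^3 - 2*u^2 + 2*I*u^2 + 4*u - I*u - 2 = (u - 1)*(u - 2*I)*(-I*u + I)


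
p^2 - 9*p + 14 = (p - 7)*(p - 2)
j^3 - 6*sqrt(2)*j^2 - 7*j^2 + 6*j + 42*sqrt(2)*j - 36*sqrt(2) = (j - 6)*(j - 1)*(j - 6*sqrt(2))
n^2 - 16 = (n - 4)*(n + 4)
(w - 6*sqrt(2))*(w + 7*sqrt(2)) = w^2 + sqrt(2)*w - 84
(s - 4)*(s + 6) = s^2 + 2*s - 24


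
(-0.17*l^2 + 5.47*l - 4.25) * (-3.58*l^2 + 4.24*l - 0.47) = 0.6086*l^4 - 20.3034*l^3 + 38.4877*l^2 - 20.5909*l + 1.9975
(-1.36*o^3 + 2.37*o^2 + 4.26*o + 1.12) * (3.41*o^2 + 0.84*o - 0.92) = -4.6376*o^5 + 6.9393*o^4 + 17.7686*o^3 + 5.2172*o^2 - 2.9784*o - 1.0304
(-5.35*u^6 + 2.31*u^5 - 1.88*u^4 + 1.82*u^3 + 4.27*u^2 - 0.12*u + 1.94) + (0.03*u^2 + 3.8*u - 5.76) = -5.35*u^6 + 2.31*u^5 - 1.88*u^4 + 1.82*u^3 + 4.3*u^2 + 3.68*u - 3.82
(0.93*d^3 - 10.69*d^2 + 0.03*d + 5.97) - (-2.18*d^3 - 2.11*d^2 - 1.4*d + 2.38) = 3.11*d^3 - 8.58*d^2 + 1.43*d + 3.59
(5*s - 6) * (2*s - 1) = 10*s^2 - 17*s + 6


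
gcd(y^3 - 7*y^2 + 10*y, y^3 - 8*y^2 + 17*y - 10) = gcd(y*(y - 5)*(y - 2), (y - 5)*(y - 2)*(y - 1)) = y^2 - 7*y + 10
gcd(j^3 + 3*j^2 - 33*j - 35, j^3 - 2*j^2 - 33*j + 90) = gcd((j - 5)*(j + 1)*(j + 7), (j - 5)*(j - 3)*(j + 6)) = j - 5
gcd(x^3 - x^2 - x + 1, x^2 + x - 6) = 1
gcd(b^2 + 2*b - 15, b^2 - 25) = b + 5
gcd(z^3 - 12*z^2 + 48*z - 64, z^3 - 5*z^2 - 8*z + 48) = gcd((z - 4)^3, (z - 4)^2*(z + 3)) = z^2 - 8*z + 16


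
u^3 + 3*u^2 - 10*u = u*(u - 2)*(u + 5)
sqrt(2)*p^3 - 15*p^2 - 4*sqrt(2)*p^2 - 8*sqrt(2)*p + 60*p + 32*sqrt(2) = (p - 4)*(p - 8*sqrt(2))*(sqrt(2)*p + 1)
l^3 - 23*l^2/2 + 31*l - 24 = (l - 8)*(l - 2)*(l - 3/2)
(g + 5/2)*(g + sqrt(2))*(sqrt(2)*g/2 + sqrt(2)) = sqrt(2)*g^3/2 + g^2 + 9*sqrt(2)*g^2/4 + 5*sqrt(2)*g/2 + 9*g/2 + 5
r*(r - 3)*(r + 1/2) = r^3 - 5*r^2/2 - 3*r/2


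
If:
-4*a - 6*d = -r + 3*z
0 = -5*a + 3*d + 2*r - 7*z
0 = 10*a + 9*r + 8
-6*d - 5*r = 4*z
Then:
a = -107/226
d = 77/678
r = -41/113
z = 32/113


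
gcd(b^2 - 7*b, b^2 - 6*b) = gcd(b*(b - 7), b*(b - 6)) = b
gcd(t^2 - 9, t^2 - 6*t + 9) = t - 3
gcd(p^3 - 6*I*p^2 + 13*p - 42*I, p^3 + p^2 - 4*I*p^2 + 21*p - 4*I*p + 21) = p^2 - 4*I*p + 21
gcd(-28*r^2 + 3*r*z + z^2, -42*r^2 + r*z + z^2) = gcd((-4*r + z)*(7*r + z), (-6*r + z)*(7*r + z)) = 7*r + z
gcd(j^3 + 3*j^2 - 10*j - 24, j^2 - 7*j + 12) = j - 3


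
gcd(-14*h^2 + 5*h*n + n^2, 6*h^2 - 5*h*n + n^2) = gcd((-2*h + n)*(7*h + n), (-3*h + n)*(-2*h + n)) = 2*h - n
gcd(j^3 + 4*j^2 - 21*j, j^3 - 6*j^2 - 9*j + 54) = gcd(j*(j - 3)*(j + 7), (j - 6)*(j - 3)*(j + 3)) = j - 3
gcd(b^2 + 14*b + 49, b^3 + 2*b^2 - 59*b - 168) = b + 7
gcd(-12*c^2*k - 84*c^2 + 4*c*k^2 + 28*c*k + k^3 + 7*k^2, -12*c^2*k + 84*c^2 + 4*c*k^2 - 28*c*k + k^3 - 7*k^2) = 12*c^2 - 4*c*k - k^2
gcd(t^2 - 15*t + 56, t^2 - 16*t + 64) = t - 8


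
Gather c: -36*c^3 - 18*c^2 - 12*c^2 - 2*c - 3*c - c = -36*c^3 - 30*c^2 - 6*c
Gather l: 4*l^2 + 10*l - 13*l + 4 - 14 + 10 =4*l^2 - 3*l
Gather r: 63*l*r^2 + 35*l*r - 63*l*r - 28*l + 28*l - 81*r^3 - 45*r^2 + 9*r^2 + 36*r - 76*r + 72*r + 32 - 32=-81*r^3 + r^2*(63*l - 36) + r*(32 - 28*l)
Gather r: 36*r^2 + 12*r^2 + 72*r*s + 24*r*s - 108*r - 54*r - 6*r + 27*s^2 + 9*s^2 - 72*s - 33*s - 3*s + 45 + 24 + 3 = 48*r^2 + r*(96*s - 168) + 36*s^2 - 108*s + 72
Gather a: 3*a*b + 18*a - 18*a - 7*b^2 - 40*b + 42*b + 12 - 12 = 3*a*b - 7*b^2 + 2*b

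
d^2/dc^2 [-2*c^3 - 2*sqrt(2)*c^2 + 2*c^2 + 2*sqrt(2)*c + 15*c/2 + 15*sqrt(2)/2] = -12*c - 4*sqrt(2) + 4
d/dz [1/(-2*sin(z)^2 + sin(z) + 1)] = (4*sin(z) - 1)*cos(z)/(sin(z) + cos(2*z))^2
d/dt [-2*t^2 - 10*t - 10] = -4*t - 10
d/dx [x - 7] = 1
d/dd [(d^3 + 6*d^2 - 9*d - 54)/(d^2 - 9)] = 1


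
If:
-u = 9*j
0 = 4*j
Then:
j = 0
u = 0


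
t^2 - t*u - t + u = (t - 1)*(t - u)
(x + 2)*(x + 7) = x^2 + 9*x + 14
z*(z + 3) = z^2 + 3*z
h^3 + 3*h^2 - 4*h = h*(h - 1)*(h + 4)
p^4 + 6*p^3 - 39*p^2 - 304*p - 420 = (p - 7)*(p + 2)*(p + 5)*(p + 6)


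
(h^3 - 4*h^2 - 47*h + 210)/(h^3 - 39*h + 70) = (h - 6)/(h - 2)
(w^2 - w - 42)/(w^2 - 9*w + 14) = (w + 6)/(w - 2)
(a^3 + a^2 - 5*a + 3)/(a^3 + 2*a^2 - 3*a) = (a - 1)/a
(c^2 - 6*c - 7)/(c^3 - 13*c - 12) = (c - 7)/(c^2 - c - 12)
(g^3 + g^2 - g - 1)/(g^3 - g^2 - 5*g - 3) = (g - 1)/(g - 3)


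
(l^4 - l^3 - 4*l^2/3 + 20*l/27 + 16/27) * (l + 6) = l^5 + 5*l^4 - 22*l^3/3 - 196*l^2/27 + 136*l/27 + 32/9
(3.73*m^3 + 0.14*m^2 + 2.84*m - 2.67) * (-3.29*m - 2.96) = -12.2717*m^4 - 11.5014*m^3 - 9.758*m^2 + 0.3779*m + 7.9032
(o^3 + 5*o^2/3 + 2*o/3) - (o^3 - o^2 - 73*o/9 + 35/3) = 8*o^2/3 + 79*o/9 - 35/3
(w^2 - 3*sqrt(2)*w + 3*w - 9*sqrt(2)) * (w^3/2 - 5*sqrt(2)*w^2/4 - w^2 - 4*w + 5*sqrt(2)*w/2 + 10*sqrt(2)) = w^5/2 - 11*sqrt(2)*w^4/4 + w^4/2 - 11*sqrt(2)*w^3/4 + w^3/2 - 9*w^2/2 + 77*sqrt(2)*w^2/2 - 105*w + 66*sqrt(2)*w - 180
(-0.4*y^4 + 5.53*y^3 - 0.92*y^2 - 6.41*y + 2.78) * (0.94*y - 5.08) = -0.376*y^5 + 7.2302*y^4 - 28.9572*y^3 - 1.3518*y^2 + 35.176*y - 14.1224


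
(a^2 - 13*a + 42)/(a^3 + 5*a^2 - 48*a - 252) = (a - 6)/(a^2 + 12*a + 36)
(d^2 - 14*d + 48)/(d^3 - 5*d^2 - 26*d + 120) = (d - 8)/(d^2 + d - 20)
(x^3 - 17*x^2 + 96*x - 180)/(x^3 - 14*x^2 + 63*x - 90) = (x - 6)/(x - 3)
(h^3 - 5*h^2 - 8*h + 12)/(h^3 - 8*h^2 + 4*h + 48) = (h - 1)/(h - 4)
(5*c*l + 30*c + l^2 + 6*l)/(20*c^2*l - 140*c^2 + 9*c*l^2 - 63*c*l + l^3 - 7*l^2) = (l + 6)/(4*c*l - 28*c + l^2 - 7*l)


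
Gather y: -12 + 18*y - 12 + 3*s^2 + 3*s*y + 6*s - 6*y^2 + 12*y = 3*s^2 + 6*s - 6*y^2 + y*(3*s + 30) - 24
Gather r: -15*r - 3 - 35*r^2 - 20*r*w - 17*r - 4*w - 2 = -35*r^2 + r*(-20*w - 32) - 4*w - 5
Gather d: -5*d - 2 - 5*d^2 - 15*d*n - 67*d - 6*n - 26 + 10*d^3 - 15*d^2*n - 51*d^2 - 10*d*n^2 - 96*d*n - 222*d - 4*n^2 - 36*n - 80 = 10*d^3 + d^2*(-15*n - 56) + d*(-10*n^2 - 111*n - 294) - 4*n^2 - 42*n - 108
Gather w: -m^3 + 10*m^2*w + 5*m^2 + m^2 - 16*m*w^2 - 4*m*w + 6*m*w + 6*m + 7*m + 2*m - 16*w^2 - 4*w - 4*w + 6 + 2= -m^3 + 6*m^2 + 15*m + w^2*(-16*m - 16) + w*(10*m^2 + 2*m - 8) + 8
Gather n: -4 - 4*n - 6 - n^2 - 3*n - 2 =-n^2 - 7*n - 12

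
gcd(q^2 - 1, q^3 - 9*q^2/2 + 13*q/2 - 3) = q - 1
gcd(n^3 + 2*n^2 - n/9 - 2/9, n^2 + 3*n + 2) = n + 2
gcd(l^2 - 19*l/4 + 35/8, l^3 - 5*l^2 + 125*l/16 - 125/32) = l - 5/4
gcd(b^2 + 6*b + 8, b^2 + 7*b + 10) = b + 2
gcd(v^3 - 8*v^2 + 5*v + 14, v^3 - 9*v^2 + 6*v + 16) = v^2 - v - 2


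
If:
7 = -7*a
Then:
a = -1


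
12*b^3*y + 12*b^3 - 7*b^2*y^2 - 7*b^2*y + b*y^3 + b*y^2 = (-4*b + y)*(-3*b + y)*(b*y + b)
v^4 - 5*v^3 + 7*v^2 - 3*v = v*(v - 3)*(v - 1)^2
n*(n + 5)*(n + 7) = n^3 + 12*n^2 + 35*n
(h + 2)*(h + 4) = h^2 + 6*h + 8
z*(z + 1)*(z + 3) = z^3 + 4*z^2 + 3*z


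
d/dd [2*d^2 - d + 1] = 4*d - 1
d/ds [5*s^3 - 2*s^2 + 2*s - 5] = 15*s^2 - 4*s + 2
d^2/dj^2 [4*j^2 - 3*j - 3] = 8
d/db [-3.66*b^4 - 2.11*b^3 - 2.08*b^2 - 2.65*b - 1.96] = -14.64*b^3 - 6.33*b^2 - 4.16*b - 2.65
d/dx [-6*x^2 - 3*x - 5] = -12*x - 3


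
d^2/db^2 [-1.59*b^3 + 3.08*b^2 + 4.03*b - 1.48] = 6.16 - 9.54*b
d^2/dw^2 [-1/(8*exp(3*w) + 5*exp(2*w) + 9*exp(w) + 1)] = (-2*(24*exp(2*w) + 10*exp(w) + 9)^2*exp(w) + (72*exp(2*w) + 20*exp(w) + 9)*(8*exp(3*w) + 5*exp(2*w) + 9*exp(w) + 1))*exp(w)/(8*exp(3*w) + 5*exp(2*w) + 9*exp(w) + 1)^3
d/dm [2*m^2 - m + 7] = 4*m - 1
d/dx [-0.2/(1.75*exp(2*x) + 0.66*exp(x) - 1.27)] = (0.7*exp(x) + 0.132)*exp(x)/(1.75*exp(2*x) + 0.66*exp(x) - 1.27)^2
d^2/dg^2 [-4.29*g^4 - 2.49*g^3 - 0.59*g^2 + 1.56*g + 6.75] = -51.48*g^2 - 14.94*g - 1.18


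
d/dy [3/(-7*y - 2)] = 21/(7*y + 2)^2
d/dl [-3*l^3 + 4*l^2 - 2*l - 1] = -9*l^2 + 8*l - 2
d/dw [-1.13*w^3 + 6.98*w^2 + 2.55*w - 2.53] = -3.39*w^2 + 13.96*w + 2.55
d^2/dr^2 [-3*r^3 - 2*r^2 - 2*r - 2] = -18*r - 4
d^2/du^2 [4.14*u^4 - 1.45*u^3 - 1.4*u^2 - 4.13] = 49.68*u^2 - 8.7*u - 2.8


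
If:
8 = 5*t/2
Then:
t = 16/5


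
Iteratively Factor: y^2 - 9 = (y + 3)*(y - 3)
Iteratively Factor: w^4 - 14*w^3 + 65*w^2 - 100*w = (w - 5)*(w^3 - 9*w^2 + 20*w) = w*(w - 5)*(w^2 - 9*w + 20) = w*(w - 5)^2*(w - 4)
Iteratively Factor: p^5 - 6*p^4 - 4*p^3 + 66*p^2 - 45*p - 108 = (p - 4)*(p^4 - 2*p^3 - 12*p^2 + 18*p + 27) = (p - 4)*(p - 3)*(p^3 + p^2 - 9*p - 9) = (p - 4)*(p - 3)^2*(p^2 + 4*p + 3) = (p - 4)*(p - 3)^2*(p + 3)*(p + 1)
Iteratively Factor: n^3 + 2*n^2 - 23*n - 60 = (n + 4)*(n^2 - 2*n - 15) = (n - 5)*(n + 4)*(n + 3)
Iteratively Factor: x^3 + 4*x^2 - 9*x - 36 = (x + 4)*(x^2 - 9) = (x + 3)*(x + 4)*(x - 3)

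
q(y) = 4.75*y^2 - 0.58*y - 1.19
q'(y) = 9.5*y - 0.58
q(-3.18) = 48.69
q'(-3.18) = -30.79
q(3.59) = 57.95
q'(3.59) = 33.52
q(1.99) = 16.47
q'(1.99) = 18.32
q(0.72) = 0.85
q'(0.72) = 6.26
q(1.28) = 5.85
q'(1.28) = 11.58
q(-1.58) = 11.58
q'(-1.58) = -15.59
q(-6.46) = 200.78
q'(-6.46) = -61.95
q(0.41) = -0.63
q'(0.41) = 3.32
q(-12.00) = 689.77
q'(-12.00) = -114.58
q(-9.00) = 388.78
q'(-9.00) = -86.08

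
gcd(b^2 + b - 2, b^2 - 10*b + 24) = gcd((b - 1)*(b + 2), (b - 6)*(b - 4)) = 1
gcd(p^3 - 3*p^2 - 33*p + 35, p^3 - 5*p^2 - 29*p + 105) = p^2 - 2*p - 35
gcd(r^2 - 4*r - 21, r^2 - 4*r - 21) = r^2 - 4*r - 21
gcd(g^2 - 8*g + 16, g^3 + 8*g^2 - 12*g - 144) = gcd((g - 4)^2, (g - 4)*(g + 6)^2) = g - 4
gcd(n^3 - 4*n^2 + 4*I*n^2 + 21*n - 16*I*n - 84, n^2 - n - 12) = n - 4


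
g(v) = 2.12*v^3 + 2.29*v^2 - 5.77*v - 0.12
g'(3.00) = 65.21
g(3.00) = 60.42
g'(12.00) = 965.03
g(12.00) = 3923.76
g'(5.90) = 242.64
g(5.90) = 480.96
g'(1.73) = 21.19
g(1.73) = 7.73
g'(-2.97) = 36.73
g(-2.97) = -18.32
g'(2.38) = 41.16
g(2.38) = 27.70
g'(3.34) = 80.48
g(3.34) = 85.15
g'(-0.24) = -6.50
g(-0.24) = 1.37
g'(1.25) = 9.89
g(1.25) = 0.39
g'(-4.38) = 96.18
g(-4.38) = -109.05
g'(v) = 6.36*v^2 + 4.58*v - 5.77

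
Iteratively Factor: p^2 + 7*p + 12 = (p + 4)*(p + 3)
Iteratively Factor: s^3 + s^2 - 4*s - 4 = (s - 2)*(s^2 + 3*s + 2) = (s - 2)*(s + 2)*(s + 1)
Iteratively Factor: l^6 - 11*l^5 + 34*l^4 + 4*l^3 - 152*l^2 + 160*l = (l - 2)*(l^5 - 9*l^4 + 16*l^3 + 36*l^2 - 80*l) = (l - 2)*(l + 2)*(l^4 - 11*l^3 + 38*l^2 - 40*l) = (l - 2)^2*(l + 2)*(l^3 - 9*l^2 + 20*l) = l*(l - 2)^2*(l + 2)*(l^2 - 9*l + 20) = l*(l - 5)*(l - 2)^2*(l + 2)*(l - 4)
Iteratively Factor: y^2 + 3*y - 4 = (y + 4)*(y - 1)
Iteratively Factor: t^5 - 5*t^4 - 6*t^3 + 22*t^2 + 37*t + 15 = (t - 3)*(t^4 - 2*t^3 - 12*t^2 - 14*t - 5) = (t - 3)*(t + 1)*(t^3 - 3*t^2 - 9*t - 5) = (t - 3)*(t + 1)^2*(t^2 - 4*t - 5) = (t - 3)*(t + 1)^3*(t - 5)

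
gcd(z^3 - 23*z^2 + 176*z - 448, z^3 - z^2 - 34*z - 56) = z - 7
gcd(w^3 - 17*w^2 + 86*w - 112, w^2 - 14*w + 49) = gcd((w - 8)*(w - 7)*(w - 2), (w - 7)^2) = w - 7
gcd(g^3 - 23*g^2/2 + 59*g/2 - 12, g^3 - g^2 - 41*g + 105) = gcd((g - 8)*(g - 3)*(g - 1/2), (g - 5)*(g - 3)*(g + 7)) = g - 3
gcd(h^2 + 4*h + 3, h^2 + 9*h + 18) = h + 3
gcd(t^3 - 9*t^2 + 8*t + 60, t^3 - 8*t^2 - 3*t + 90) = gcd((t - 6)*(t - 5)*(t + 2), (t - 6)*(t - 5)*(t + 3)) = t^2 - 11*t + 30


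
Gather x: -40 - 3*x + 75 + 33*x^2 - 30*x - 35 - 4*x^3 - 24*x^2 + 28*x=-4*x^3 + 9*x^2 - 5*x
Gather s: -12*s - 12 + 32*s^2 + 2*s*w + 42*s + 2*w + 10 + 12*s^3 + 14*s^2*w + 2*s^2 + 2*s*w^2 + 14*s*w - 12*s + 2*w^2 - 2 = 12*s^3 + s^2*(14*w + 34) + s*(2*w^2 + 16*w + 18) + 2*w^2 + 2*w - 4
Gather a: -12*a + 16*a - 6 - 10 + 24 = 4*a + 8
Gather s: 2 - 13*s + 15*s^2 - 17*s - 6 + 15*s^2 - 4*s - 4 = 30*s^2 - 34*s - 8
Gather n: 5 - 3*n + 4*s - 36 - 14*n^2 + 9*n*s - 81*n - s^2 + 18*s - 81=-14*n^2 + n*(9*s - 84) - s^2 + 22*s - 112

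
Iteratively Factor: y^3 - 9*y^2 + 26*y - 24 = (y - 4)*(y^2 - 5*y + 6) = (y - 4)*(y - 3)*(y - 2)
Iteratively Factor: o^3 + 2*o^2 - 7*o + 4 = (o - 1)*(o^2 + 3*o - 4) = (o - 1)*(o + 4)*(o - 1)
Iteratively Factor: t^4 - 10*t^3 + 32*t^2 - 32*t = (t)*(t^3 - 10*t^2 + 32*t - 32) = t*(t - 2)*(t^2 - 8*t + 16) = t*(t - 4)*(t - 2)*(t - 4)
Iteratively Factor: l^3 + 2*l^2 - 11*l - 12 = (l + 4)*(l^2 - 2*l - 3) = (l - 3)*(l + 4)*(l + 1)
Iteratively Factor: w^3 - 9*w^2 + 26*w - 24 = (w - 3)*(w^2 - 6*w + 8) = (w - 3)*(w - 2)*(w - 4)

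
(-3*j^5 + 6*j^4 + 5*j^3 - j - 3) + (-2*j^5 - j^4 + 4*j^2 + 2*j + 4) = -5*j^5 + 5*j^4 + 5*j^3 + 4*j^2 + j + 1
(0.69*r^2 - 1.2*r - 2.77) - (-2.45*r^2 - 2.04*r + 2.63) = 3.14*r^2 + 0.84*r - 5.4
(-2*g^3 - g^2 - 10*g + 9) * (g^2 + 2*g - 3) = -2*g^5 - 5*g^4 - 6*g^3 - 8*g^2 + 48*g - 27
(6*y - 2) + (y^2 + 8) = y^2 + 6*y + 6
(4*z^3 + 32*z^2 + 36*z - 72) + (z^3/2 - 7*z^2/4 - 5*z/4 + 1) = 9*z^3/2 + 121*z^2/4 + 139*z/4 - 71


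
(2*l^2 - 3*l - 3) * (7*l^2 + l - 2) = 14*l^4 - 19*l^3 - 28*l^2 + 3*l + 6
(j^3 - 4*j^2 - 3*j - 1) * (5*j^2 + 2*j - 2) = 5*j^5 - 18*j^4 - 25*j^3 - 3*j^2 + 4*j + 2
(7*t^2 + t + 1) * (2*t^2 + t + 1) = 14*t^4 + 9*t^3 + 10*t^2 + 2*t + 1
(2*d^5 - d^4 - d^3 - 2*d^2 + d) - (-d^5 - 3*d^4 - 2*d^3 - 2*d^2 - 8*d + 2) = 3*d^5 + 2*d^4 + d^3 + 9*d - 2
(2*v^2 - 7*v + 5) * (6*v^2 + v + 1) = 12*v^4 - 40*v^3 + 25*v^2 - 2*v + 5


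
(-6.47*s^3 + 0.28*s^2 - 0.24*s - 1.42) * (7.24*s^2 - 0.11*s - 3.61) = -46.8428*s^5 + 2.7389*s^4 + 21.5883*s^3 - 11.2652*s^2 + 1.0226*s + 5.1262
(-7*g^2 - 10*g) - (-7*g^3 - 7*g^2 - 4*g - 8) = 7*g^3 - 6*g + 8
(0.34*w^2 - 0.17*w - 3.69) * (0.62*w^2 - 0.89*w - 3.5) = 0.2108*w^4 - 0.408*w^3 - 3.3265*w^2 + 3.8791*w + 12.915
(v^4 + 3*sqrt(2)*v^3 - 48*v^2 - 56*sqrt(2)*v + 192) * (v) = v^5 + 3*sqrt(2)*v^4 - 48*v^3 - 56*sqrt(2)*v^2 + 192*v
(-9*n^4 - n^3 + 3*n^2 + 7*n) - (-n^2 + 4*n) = -9*n^4 - n^3 + 4*n^2 + 3*n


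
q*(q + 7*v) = q^2 + 7*q*v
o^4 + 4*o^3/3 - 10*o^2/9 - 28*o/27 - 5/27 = (o - 1)*(o + 1/3)^2*(o + 5/3)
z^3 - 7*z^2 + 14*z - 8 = (z - 4)*(z - 2)*(z - 1)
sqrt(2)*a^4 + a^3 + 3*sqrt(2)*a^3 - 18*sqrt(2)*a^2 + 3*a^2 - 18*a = a*(a - 3)*(a + 6)*(sqrt(2)*a + 1)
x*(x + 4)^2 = x^3 + 8*x^2 + 16*x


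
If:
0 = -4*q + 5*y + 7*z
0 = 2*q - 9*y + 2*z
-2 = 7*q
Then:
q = -2/7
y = -44/511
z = -52/511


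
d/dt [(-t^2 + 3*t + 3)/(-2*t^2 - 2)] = (3*t^2 + 8*t - 3)/(2*(t^4 + 2*t^2 + 1))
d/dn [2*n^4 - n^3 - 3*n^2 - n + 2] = 8*n^3 - 3*n^2 - 6*n - 1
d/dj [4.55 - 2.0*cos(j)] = 2.0*sin(j)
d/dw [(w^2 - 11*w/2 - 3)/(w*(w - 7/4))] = 12*(5*w^2 + 8*w - 7)/(w^2*(16*w^2 - 56*w + 49))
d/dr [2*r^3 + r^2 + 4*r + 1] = 6*r^2 + 2*r + 4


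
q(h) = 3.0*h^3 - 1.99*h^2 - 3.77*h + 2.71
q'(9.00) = 689.41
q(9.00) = 1994.59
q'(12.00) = 1244.47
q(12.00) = 4854.91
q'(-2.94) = 85.72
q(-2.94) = -79.64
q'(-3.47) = 118.41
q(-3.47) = -133.52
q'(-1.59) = 25.31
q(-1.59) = -8.39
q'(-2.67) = 71.02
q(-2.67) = -58.51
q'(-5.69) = 310.26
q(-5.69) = -592.93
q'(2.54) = 44.19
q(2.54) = 29.46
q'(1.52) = 10.97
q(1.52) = 2.92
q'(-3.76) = 138.43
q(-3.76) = -170.72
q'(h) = 9.0*h^2 - 3.98*h - 3.77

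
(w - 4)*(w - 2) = w^2 - 6*w + 8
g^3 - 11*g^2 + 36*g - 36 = (g - 6)*(g - 3)*(g - 2)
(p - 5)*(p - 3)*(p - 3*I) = p^3 - 8*p^2 - 3*I*p^2 + 15*p + 24*I*p - 45*I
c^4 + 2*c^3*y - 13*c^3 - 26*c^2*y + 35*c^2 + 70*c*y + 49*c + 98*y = (c - 7)^2*(c + 1)*(c + 2*y)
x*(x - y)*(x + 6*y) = x^3 + 5*x^2*y - 6*x*y^2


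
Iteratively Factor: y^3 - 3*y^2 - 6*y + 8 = (y - 4)*(y^2 + y - 2) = (y - 4)*(y - 1)*(y + 2)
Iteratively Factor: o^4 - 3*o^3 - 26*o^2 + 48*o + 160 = (o - 4)*(o^3 + o^2 - 22*o - 40) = (o - 4)*(o + 4)*(o^2 - 3*o - 10) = (o - 4)*(o + 2)*(o + 4)*(o - 5)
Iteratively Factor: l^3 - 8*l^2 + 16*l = (l - 4)*(l^2 - 4*l) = (l - 4)^2*(l)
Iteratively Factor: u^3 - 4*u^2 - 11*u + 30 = (u + 3)*(u^2 - 7*u + 10) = (u - 2)*(u + 3)*(u - 5)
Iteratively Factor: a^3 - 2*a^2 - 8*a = (a - 4)*(a^2 + 2*a) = (a - 4)*(a + 2)*(a)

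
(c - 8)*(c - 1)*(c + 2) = c^3 - 7*c^2 - 10*c + 16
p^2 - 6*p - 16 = (p - 8)*(p + 2)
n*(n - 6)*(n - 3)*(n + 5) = n^4 - 4*n^3 - 27*n^2 + 90*n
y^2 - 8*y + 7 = (y - 7)*(y - 1)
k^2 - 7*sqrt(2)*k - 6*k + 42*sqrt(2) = (k - 6)*(k - 7*sqrt(2))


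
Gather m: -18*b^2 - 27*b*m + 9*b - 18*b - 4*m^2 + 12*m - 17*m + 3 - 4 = -18*b^2 - 9*b - 4*m^2 + m*(-27*b - 5) - 1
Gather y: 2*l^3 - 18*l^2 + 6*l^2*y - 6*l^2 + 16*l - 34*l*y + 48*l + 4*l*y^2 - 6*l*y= 2*l^3 - 24*l^2 + 4*l*y^2 + 64*l + y*(6*l^2 - 40*l)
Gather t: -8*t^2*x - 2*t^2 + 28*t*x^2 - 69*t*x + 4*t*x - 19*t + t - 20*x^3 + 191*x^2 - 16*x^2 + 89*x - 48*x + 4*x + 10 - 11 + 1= t^2*(-8*x - 2) + t*(28*x^2 - 65*x - 18) - 20*x^3 + 175*x^2 + 45*x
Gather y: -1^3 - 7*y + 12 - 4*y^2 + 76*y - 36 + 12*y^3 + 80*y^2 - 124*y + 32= 12*y^3 + 76*y^2 - 55*y + 7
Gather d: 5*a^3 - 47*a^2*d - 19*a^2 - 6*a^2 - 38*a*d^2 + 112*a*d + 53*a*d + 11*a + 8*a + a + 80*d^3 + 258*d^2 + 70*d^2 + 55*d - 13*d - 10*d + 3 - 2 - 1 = 5*a^3 - 25*a^2 + 20*a + 80*d^3 + d^2*(328 - 38*a) + d*(-47*a^2 + 165*a + 32)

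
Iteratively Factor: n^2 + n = (n + 1)*(n)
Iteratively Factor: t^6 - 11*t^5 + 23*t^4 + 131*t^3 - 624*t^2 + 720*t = (t - 5)*(t^5 - 6*t^4 - 7*t^3 + 96*t^2 - 144*t) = (t - 5)*(t - 3)*(t^4 - 3*t^3 - 16*t^2 + 48*t) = (t - 5)*(t - 3)*(t + 4)*(t^3 - 7*t^2 + 12*t) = (t - 5)*(t - 4)*(t - 3)*(t + 4)*(t^2 - 3*t) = (t - 5)*(t - 4)*(t - 3)^2*(t + 4)*(t)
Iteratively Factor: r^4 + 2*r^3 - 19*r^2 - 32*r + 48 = (r + 3)*(r^3 - r^2 - 16*r + 16) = (r - 1)*(r + 3)*(r^2 - 16) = (r - 4)*(r - 1)*(r + 3)*(r + 4)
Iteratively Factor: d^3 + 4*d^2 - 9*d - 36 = (d + 4)*(d^2 - 9) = (d - 3)*(d + 4)*(d + 3)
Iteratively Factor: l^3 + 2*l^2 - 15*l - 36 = (l - 4)*(l^2 + 6*l + 9) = (l - 4)*(l + 3)*(l + 3)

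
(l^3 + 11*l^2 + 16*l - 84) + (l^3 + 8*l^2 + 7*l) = 2*l^3 + 19*l^2 + 23*l - 84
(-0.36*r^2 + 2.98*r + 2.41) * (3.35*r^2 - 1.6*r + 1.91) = -1.206*r^4 + 10.559*r^3 + 2.6179*r^2 + 1.8358*r + 4.6031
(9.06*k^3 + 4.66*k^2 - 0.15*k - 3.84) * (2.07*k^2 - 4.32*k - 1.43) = 18.7542*k^5 - 29.493*k^4 - 33.3975*k^3 - 13.9646*k^2 + 16.8033*k + 5.4912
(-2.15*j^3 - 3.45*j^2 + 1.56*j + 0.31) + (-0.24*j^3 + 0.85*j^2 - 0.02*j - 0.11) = -2.39*j^3 - 2.6*j^2 + 1.54*j + 0.2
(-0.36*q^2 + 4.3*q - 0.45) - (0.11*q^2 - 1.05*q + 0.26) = -0.47*q^2 + 5.35*q - 0.71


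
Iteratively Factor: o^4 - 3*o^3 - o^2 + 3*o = (o)*(o^3 - 3*o^2 - o + 3) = o*(o - 1)*(o^2 - 2*o - 3) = o*(o - 1)*(o + 1)*(o - 3)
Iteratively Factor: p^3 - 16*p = (p)*(p^2 - 16) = p*(p + 4)*(p - 4)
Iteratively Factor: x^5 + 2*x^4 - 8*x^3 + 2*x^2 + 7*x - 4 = (x - 1)*(x^4 + 3*x^3 - 5*x^2 - 3*x + 4) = (x - 1)^2*(x^3 + 4*x^2 - x - 4) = (x - 1)^2*(x + 4)*(x^2 - 1) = (x - 1)^2*(x + 1)*(x + 4)*(x - 1)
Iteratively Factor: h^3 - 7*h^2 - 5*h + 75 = (h - 5)*(h^2 - 2*h - 15) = (h - 5)^2*(h + 3)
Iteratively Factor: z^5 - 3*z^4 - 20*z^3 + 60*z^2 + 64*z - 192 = (z - 2)*(z^4 - z^3 - 22*z^2 + 16*z + 96) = (z - 3)*(z - 2)*(z^3 + 2*z^2 - 16*z - 32) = (z - 3)*(z - 2)*(z + 4)*(z^2 - 2*z - 8) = (z - 3)*(z - 2)*(z + 2)*(z + 4)*(z - 4)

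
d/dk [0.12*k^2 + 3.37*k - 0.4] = 0.24*k + 3.37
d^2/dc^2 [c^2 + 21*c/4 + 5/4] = 2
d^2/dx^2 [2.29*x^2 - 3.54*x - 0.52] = 4.58000000000000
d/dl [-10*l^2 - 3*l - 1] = -20*l - 3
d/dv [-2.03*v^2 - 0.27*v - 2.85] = -4.06*v - 0.27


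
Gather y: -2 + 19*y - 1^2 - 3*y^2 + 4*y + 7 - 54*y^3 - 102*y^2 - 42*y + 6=-54*y^3 - 105*y^2 - 19*y + 10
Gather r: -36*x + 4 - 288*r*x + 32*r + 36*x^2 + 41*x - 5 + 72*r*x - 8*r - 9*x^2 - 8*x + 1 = r*(24 - 216*x) + 27*x^2 - 3*x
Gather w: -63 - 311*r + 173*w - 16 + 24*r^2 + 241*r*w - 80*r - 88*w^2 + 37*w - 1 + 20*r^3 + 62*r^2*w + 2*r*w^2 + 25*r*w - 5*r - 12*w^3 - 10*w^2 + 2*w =20*r^3 + 24*r^2 - 396*r - 12*w^3 + w^2*(2*r - 98) + w*(62*r^2 + 266*r + 212) - 80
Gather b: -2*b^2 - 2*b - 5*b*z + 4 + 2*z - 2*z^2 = -2*b^2 + b*(-5*z - 2) - 2*z^2 + 2*z + 4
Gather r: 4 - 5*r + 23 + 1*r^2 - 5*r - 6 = r^2 - 10*r + 21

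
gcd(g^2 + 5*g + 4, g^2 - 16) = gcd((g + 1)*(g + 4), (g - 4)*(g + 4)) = g + 4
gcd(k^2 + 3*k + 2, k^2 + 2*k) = k + 2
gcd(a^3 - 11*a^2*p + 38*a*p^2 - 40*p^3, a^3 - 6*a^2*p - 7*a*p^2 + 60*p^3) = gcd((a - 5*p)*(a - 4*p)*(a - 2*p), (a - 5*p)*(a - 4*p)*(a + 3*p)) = a^2 - 9*a*p + 20*p^2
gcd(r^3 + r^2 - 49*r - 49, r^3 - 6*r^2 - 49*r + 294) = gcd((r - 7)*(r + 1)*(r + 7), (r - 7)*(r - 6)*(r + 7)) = r^2 - 49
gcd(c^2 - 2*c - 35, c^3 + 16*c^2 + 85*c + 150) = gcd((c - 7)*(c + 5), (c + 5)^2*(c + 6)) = c + 5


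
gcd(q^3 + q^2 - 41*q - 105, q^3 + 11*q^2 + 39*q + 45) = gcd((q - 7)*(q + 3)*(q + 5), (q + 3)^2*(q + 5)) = q^2 + 8*q + 15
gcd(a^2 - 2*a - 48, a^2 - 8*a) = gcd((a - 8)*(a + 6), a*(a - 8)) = a - 8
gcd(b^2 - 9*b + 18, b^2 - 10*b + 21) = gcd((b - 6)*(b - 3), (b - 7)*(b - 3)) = b - 3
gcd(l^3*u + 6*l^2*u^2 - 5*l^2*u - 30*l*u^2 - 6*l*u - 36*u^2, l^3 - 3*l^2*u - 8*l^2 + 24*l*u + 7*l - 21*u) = 1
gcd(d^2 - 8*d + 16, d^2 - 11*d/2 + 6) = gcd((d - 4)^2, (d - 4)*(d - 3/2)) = d - 4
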